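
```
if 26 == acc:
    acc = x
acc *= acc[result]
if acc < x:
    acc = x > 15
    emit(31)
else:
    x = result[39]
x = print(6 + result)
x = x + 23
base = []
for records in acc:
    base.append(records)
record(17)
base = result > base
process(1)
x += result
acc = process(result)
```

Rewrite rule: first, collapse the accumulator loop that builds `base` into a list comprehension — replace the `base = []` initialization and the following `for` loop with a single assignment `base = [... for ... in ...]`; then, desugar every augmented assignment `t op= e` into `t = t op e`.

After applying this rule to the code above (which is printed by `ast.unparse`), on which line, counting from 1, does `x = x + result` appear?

15

Transformed code:
if 26 == acc:
    acc = x
acc = acc * acc[result]
if acc < x:
    acc = x > 15
    emit(31)
else:
    x = result[39]
x = print(6 + result)
x = x + 23
base = [records for records in acc]
record(17)
base = result > base
process(1)
x = x + result
acc = process(result)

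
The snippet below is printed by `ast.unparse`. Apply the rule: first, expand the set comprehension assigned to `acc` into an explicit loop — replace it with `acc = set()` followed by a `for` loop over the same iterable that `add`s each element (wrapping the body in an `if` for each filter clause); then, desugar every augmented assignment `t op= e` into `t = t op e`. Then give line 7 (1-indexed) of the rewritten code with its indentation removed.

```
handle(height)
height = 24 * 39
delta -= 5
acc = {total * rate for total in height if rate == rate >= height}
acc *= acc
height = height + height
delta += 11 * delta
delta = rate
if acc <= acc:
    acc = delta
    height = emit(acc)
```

Transformed code:
handle(height)
height = 24 * 39
delta = delta - 5
acc = set()
for total in height:
    if rate == rate >= height:
        acc.add(total * rate)
acc = acc * acc
height = height + height
delta = delta + 11 * delta
delta = rate
if acc <= acc:
    acc = delta
    height = emit(acc)

acc.add(total * rate)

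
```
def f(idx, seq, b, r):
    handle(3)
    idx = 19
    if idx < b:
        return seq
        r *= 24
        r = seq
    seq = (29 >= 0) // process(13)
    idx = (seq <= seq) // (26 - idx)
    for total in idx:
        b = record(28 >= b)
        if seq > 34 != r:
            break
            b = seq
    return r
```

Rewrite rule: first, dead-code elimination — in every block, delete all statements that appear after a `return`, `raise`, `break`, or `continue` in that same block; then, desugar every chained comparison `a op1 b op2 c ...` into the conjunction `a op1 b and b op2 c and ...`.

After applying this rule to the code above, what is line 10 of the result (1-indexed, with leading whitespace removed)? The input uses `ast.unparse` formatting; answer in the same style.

if seq > 34 and 34 != r:

Transformed code:
def f(idx, seq, b, r):
    handle(3)
    idx = 19
    if idx < b:
        return seq
    seq = (29 >= 0) // process(13)
    idx = (seq <= seq) // (26 - idx)
    for total in idx:
        b = record(28 >= b)
        if seq > 34 and 34 != r:
            break
    return r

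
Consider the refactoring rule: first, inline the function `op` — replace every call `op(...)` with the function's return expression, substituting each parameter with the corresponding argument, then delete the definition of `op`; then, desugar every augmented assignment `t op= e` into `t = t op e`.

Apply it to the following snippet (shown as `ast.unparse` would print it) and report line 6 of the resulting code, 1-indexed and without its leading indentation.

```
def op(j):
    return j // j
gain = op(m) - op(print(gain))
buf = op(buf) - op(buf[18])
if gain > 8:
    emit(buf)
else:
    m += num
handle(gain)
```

Transformed code:
gain = m // m - print(gain) // print(gain)
buf = buf // buf - buf[18] // buf[18]
if gain > 8:
    emit(buf)
else:
    m = m + num
handle(gain)

m = m + num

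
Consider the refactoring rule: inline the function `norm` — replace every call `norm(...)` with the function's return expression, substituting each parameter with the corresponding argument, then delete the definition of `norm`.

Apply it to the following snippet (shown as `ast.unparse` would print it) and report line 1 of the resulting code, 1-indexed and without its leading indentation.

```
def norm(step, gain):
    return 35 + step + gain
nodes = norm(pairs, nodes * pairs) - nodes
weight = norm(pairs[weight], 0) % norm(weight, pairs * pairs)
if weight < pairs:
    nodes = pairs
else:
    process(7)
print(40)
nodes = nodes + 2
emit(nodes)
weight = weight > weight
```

nodes = 35 + pairs + nodes * pairs - nodes

Transformed code:
nodes = 35 + pairs + nodes * pairs - nodes
weight = (35 + pairs[weight] + 0) % (35 + weight + pairs * pairs)
if weight < pairs:
    nodes = pairs
else:
    process(7)
print(40)
nodes = nodes + 2
emit(nodes)
weight = weight > weight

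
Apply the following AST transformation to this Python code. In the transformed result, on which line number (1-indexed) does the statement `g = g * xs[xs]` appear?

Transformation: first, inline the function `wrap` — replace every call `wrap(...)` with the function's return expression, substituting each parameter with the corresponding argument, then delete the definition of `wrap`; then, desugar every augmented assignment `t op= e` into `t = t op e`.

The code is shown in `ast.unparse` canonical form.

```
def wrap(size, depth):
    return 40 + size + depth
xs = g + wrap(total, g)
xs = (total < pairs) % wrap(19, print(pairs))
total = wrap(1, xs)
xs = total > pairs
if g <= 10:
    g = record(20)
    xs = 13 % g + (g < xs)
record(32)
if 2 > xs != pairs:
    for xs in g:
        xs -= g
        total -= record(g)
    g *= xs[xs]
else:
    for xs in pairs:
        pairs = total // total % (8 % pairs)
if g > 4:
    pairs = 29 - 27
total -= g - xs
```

Transformed code:
xs = g + (40 + total + g)
xs = (total < pairs) % (40 + 19 + print(pairs))
total = 40 + 1 + xs
xs = total > pairs
if g <= 10:
    g = record(20)
    xs = 13 % g + (g < xs)
record(32)
if 2 > xs != pairs:
    for xs in g:
        xs = xs - g
        total = total - record(g)
    g = g * xs[xs]
else:
    for xs in pairs:
        pairs = total // total % (8 % pairs)
if g > 4:
    pairs = 29 - 27
total = total - (g - xs)

13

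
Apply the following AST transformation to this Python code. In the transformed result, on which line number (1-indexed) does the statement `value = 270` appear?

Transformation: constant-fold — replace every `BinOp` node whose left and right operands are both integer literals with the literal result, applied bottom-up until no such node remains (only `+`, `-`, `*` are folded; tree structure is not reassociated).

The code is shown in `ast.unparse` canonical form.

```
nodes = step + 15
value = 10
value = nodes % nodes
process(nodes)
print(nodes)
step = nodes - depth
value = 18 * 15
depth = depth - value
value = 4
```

Transformed code:
nodes = step + 15
value = 10
value = nodes % nodes
process(nodes)
print(nodes)
step = nodes - depth
value = 270
depth = depth - value
value = 4

7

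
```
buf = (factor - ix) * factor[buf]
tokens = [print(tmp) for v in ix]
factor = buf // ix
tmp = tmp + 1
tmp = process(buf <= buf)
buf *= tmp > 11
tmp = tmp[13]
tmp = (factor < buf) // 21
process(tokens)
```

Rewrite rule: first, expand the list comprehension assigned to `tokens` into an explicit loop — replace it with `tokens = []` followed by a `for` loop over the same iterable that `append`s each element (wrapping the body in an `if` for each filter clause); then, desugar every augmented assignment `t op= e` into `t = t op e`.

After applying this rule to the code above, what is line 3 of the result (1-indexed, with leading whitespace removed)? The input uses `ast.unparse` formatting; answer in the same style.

for v in ix:

Transformed code:
buf = (factor - ix) * factor[buf]
tokens = []
for v in ix:
    tokens.append(print(tmp))
factor = buf // ix
tmp = tmp + 1
tmp = process(buf <= buf)
buf = buf * (tmp > 11)
tmp = tmp[13]
tmp = (factor < buf) // 21
process(tokens)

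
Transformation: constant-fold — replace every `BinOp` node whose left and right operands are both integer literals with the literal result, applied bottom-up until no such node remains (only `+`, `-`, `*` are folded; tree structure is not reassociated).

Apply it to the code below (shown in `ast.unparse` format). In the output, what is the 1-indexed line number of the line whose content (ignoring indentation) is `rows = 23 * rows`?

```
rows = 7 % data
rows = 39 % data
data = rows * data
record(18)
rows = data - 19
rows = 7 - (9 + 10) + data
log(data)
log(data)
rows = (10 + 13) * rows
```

9

Transformed code:
rows = 7 % data
rows = 39 % data
data = rows * data
record(18)
rows = data - 19
rows = -12 + data
log(data)
log(data)
rows = 23 * rows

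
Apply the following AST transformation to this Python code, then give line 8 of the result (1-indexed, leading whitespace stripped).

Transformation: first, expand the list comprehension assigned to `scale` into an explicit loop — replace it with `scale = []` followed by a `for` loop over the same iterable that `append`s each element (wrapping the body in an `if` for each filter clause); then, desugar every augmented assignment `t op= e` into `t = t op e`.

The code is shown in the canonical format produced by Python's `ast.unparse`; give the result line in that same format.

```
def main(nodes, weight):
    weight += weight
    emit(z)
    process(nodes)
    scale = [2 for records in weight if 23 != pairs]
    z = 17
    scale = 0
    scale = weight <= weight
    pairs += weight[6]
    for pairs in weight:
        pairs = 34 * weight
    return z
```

Transformed code:
def main(nodes, weight):
    weight = weight + weight
    emit(z)
    process(nodes)
    scale = []
    for records in weight:
        if 23 != pairs:
            scale.append(2)
    z = 17
    scale = 0
    scale = weight <= weight
    pairs = pairs + weight[6]
    for pairs in weight:
        pairs = 34 * weight
    return z

scale.append(2)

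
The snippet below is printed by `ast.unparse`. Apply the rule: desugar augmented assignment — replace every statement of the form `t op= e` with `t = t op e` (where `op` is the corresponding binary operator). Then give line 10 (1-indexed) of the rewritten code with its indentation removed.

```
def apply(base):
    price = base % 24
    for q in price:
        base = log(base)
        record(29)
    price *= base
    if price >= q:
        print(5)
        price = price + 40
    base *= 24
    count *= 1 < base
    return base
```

base = base * 24

Transformed code:
def apply(base):
    price = base % 24
    for q in price:
        base = log(base)
        record(29)
    price = price * base
    if price >= q:
        print(5)
        price = price + 40
    base = base * 24
    count = count * (1 < base)
    return base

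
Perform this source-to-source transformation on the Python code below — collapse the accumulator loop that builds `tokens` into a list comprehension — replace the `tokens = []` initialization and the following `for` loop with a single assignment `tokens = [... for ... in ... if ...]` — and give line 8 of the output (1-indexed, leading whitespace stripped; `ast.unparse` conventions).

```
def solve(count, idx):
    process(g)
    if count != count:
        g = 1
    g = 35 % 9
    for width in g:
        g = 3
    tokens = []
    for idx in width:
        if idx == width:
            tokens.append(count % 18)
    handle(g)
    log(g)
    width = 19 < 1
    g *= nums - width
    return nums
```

tokens = [count % 18 for idx in width if idx == width]

Transformed code:
def solve(count, idx):
    process(g)
    if count != count:
        g = 1
    g = 35 % 9
    for width in g:
        g = 3
    tokens = [count % 18 for idx in width if idx == width]
    handle(g)
    log(g)
    width = 19 < 1
    g *= nums - width
    return nums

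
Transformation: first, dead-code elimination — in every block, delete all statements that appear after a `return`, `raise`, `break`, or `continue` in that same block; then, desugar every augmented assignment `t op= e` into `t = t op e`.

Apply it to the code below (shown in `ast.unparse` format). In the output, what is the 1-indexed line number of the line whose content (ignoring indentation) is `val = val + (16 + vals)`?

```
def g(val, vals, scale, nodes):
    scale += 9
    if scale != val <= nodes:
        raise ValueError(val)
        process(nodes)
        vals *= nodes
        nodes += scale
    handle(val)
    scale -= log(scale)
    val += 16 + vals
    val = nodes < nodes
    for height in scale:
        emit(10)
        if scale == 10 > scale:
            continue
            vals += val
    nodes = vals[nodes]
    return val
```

Transformed code:
def g(val, vals, scale, nodes):
    scale = scale + 9
    if scale != val <= nodes:
        raise ValueError(val)
    handle(val)
    scale = scale - log(scale)
    val = val + (16 + vals)
    val = nodes < nodes
    for height in scale:
        emit(10)
        if scale == 10 > scale:
            continue
    nodes = vals[nodes]
    return val

7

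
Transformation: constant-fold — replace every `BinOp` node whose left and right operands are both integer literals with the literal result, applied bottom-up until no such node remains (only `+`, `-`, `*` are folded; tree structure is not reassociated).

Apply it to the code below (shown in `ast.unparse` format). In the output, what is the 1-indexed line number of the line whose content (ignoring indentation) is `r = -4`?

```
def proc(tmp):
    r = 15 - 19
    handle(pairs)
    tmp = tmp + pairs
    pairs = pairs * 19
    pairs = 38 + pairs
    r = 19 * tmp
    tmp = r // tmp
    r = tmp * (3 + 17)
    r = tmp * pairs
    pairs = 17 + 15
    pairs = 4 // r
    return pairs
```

Transformed code:
def proc(tmp):
    r = -4
    handle(pairs)
    tmp = tmp + pairs
    pairs = pairs * 19
    pairs = 38 + pairs
    r = 19 * tmp
    tmp = r // tmp
    r = tmp * 20
    r = tmp * pairs
    pairs = 32
    pairs = 4 // r
    return pairs

2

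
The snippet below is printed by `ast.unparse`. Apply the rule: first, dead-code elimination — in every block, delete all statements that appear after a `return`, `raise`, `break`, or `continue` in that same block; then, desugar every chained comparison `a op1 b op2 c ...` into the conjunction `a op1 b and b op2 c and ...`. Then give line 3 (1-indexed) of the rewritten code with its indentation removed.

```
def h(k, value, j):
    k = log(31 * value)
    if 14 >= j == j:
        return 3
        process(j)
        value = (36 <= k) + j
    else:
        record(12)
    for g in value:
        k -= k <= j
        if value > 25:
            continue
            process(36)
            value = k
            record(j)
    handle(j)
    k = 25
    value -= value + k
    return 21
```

Transformed code:
def h(k, value, j):
    k = log(31 * value)
    if 14 >= j and j == j:
        return 3
    else:
        record(12)
    for g in value:
        k -= k <= j
        if value > 25:
            continue
    handle(j)
    k = 25
    value -= value + k
    return 21

if 14 >= j and j == j:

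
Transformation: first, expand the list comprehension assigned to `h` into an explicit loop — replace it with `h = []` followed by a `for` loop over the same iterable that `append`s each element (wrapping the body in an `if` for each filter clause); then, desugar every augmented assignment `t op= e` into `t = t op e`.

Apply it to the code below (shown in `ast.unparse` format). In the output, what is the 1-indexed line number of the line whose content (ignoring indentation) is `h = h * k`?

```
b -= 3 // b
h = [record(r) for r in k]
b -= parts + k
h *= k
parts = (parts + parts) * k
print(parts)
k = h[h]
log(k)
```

6

Transformed code:
b = b - 3 // b
h = []
for r in k:
    h.append(record(r))
b = b - (parts + k)
h = h * k
parts = (parts + parts) * k
print(parts)
k = h[h]
log(k)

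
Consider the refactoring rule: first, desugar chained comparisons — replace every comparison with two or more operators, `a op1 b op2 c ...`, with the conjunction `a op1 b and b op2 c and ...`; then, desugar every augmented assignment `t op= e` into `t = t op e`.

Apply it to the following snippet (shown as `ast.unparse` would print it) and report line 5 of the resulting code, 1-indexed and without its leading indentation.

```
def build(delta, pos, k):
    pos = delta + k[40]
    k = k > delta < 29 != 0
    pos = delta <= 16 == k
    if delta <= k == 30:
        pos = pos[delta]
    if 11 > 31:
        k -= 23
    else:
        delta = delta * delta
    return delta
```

if delta <= k and k == 30:

Transformed code:
def build(delta, pos, k):
    pos = delta + k[40]
    k = k > delta and delta < 29 and (29 != 0)
    pos = delta <= 16 and 16 == k
    if delta <= k and k == 30:
        pos = pos[delta]
    if 11 > 31:
        k = k - 23
    else:
        delta = delta * delta
    return delta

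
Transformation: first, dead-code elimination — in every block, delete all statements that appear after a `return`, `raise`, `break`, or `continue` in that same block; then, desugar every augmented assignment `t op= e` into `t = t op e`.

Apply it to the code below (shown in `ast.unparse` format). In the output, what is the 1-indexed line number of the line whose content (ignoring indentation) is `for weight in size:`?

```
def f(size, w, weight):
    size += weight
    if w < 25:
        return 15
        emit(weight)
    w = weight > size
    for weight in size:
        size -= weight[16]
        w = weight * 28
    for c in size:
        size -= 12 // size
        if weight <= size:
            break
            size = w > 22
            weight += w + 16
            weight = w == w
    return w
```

Transformed code:
def f(size, w, weight):
    size = size + weight
    if w < 25:
        return 15
    w = weight > size
    for weight in size:
        size = size - weight[16]
        w = weight * 28
    for c in size:
        size = size - 12 // size
        if weight <= size:
            break
    return w

6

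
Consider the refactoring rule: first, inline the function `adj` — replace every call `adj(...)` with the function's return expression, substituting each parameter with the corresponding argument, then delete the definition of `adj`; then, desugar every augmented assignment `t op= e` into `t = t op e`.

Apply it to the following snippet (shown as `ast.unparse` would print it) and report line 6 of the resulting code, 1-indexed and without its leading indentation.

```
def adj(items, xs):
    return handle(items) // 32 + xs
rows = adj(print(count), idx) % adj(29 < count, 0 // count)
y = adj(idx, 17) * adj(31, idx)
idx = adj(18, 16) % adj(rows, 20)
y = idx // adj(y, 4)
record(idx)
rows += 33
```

Transformed code:
rows = (handle(print(count)) // 32 + idx) % (handle(29 < count) // 32 + 0 // count)
y = (handle(idx) // 32 + 17) * (handle(31) // 32 + idx)
idx = (handle(18) // 32 + 16) % (handle(rows) // 32 + 20)
y = idx // (handle(y) // 32 + 4)
record(idx)
rows = rows + 33

rows = rows + 33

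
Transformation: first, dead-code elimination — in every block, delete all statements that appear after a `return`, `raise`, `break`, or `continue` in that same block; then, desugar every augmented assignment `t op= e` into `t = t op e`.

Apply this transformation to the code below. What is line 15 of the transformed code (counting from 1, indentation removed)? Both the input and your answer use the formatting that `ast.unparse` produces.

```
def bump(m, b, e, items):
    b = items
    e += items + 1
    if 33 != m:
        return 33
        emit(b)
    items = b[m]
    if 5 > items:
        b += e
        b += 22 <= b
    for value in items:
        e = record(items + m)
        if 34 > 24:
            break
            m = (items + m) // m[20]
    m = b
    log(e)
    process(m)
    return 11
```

log(e)

Transformed code:
def bump(m, b, e, items):
    b = items
    e = e + (items + 1)
    if 33 != m:
        return 33
    items = b[m]
    if 5 > items:
        b = b + e
        b = b + (22 <= b)
    for value in items:
        e = record(items + m)
        if 34 > 24:
            break
    m = b
    log(e)
    process(m)
    return 11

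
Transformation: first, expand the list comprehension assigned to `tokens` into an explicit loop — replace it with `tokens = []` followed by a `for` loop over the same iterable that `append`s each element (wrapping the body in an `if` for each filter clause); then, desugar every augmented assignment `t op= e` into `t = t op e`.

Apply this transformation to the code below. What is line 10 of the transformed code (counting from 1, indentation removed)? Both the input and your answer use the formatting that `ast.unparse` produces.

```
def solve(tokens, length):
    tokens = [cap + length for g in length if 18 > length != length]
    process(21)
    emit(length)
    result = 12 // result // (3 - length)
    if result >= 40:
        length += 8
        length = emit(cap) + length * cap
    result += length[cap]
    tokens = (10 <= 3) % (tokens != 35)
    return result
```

Transformed code:
def solve(tokens, length):
    tokens = []
    for g in length:
        if 18 > length != length:
            tokens.append(cap + length)
    process(21)
    emit(length)
    result = 12 // result // (3 - length)
    if result >= 40:
        length = length + 8
        length = emit(cap) + length * cap
    result = result + length[cap]
    tokens = (10 <= 3) % (tokens != 35)
    return result

length = length + 8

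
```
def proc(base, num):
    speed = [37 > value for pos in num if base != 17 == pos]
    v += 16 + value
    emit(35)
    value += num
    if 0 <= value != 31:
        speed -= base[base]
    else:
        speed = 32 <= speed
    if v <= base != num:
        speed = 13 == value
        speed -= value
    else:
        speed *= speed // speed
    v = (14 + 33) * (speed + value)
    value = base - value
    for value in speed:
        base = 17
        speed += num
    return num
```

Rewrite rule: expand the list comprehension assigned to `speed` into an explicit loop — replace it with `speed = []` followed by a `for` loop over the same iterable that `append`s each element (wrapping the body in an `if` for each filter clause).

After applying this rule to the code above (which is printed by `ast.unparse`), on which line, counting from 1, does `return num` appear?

23

Transformed code:
def proc(base, num):
    speed = []
    for pos in num:
        if base != 17 == pos:
            speed.append(37 > value)
    v += 16 + value
    emit(35)
    value += num
    if 0 <= value != 31:
        speed -= base[base]
    else:
        speed = 32 <= speed
    if v <= base != num:
        speed = 13 == value
        speed -= value
    else:
        speed *= speed // speed
    v = (14 + 33) * (speed + value)
    value = base - value
    for value in speed:
        base = 17
        speed += num
    return num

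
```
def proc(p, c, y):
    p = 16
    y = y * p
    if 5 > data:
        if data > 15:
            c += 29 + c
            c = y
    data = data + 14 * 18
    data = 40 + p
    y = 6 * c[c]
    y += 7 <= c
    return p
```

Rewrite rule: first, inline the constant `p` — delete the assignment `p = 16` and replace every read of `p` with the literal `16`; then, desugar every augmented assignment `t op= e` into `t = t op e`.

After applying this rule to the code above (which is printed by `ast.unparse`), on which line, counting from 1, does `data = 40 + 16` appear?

Transformed code:
def proc(p, c, y):
    y = y * 16
    if 5 > data:
        if data > 15:
            c = c + (29 + c)
            c = y
    data = data + 14 * 18
    data = 40 + 16
    y = 6 * c[c]
    y = y + (7 <= c)
    return 16

8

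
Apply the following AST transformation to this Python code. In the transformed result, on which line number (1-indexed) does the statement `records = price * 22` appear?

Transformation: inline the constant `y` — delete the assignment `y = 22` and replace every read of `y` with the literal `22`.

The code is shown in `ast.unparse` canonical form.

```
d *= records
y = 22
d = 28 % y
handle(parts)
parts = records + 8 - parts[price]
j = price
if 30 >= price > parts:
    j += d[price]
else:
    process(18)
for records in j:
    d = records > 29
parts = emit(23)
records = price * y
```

13

Transformed code:
d *= records
d = 28 % 22
handle(parts)
parts = records + 8 - parts[price]
j = price
if 30 >= price > parts:
    j += d[price]
else:
    process(18)
for records in j:
    d = records > 29
parts = emit(23)
records = price * 22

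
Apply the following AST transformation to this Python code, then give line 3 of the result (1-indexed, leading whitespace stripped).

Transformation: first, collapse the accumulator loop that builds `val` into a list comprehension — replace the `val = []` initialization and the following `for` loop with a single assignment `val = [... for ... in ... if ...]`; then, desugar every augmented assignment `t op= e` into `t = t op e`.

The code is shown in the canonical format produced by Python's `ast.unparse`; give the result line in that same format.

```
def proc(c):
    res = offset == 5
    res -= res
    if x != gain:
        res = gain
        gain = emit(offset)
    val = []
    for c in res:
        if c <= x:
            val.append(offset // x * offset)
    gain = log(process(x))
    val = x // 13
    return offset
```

Transformed code:
def proc(c):
    res = offset == 5
    res = res - res
    if x != gain:
        res = gain
        gain = emit(offset)
    val = [offset // x * offset for c in res if c <= x]
    gain = log(process(x))
    val = x // 13
    return offset

res = res - res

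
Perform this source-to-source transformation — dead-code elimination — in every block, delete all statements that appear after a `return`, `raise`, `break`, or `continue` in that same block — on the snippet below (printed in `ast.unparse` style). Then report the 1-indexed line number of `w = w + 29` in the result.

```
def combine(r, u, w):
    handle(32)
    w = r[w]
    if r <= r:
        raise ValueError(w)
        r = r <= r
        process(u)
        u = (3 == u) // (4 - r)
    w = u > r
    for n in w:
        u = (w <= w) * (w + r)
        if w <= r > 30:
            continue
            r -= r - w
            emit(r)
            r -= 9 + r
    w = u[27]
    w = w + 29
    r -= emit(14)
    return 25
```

12

Transformed code:
def combine(r, u, w):
    handle(32)
    w = r[w]
    if r <= r:
        raise ValueError(w)
    w = u > r
    for n in w:
        u = (w <= w) * (w + r)
        if w <= r > 30:
            continue
    w = u[27]
    w = w + 29
    r -= emit(14)
    return 25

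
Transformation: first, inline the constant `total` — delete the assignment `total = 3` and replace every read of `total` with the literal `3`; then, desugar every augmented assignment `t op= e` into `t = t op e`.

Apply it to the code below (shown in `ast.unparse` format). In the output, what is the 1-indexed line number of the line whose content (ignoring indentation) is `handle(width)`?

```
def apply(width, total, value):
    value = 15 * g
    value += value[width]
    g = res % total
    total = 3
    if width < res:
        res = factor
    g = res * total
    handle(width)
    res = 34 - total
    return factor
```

Transformed code:
def apply(width, total, value):
    value = 15 * g
    value = value + value[width]
    g = res % 3
    if width < res:
        res = factor
    g = res * 3
    handle(width)
    res = 34 - 3
    return factor

8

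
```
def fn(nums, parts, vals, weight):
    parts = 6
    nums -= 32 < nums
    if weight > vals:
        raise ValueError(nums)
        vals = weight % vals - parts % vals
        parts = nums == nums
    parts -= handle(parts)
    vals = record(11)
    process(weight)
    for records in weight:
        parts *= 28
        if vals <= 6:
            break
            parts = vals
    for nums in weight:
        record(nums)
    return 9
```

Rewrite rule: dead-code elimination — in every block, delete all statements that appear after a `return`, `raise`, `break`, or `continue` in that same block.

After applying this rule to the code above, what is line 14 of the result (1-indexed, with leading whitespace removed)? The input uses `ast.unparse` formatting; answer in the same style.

Transformed code:
def fn(nums, parts, vals, weight):
    parts = 6
    nums -= 32 < nums
    if weight > vals:
        raise ValueError(nums)
    parts -= handle(parts)
    vals = record(11)
    process(weight)
    for records in weight:
        parts *= 28
        if vals <= 6:
            break
    for nums in weight:
        record(nums)
    return 9

record(nums)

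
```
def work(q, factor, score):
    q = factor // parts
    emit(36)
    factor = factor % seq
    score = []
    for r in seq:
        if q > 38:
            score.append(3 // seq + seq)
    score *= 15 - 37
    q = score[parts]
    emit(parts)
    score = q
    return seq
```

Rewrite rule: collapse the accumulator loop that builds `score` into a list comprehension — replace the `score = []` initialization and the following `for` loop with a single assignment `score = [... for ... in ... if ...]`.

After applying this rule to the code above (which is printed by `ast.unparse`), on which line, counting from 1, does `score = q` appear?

9

Transformed code:
def work(q, factor, score):
    q = factor // parts
    emit(36)
    factor = factor % seq
    score = [3 // seq + seq for r in seq if q > 38]
    score *= 15 - 37
    q = score[parts]
    emit(parts)
    score = q
    return seq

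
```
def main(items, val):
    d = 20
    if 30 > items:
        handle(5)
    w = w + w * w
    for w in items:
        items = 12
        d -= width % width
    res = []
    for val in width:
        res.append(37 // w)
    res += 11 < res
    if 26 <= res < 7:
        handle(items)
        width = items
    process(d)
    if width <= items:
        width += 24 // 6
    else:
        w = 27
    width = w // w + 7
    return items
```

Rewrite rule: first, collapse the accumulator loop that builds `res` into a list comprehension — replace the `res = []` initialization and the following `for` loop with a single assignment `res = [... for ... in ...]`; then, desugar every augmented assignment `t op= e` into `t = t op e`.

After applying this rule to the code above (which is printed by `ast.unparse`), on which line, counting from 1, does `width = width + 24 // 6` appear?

Transformed code:
def main(items, val):
    d = 20
    if 30 > items:
        handle(5)
    w = w + w * w
    for w in items:
        items = 12
        d = d - width % width
    res = [37 // w for val in width]
    res = res + (11 < res)
    if 26 <= res < 7:
        handle(items)
        width = items
    process(d)
    if width <= items:
        width = width + 24 // 6
    else:
        w = 27
    width = w // w + 7
    return items

16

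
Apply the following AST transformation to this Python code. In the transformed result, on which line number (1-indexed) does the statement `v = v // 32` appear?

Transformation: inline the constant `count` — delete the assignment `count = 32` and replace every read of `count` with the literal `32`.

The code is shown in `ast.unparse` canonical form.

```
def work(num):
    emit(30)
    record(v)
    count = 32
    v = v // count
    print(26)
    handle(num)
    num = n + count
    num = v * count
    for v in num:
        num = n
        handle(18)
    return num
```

Transformed code:
def work(num):
    emit(30)
    record(v)
    v = v // 32
    print(26)
    handle(num)
    num = n + 32
    num = v * 32
    for v in num:
        num = n
        handle(18)
    return num

4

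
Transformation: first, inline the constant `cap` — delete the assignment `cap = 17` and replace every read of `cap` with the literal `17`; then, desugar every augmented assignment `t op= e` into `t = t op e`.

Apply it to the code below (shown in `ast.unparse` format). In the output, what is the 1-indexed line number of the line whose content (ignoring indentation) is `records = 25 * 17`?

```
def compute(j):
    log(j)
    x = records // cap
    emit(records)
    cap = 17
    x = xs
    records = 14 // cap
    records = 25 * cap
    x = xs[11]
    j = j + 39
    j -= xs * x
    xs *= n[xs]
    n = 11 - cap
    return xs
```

Transformed code:
def compute(j):
    log(j)
    x = records // 17
    emit(records)
    x = xs
    records = 14 // 17
    records = 25 * 17
    x = xs[11]
    j = j + 39
    j = j - xs * x
    xs = xs * n[xs]
    n = 11 - 17
    return xs

7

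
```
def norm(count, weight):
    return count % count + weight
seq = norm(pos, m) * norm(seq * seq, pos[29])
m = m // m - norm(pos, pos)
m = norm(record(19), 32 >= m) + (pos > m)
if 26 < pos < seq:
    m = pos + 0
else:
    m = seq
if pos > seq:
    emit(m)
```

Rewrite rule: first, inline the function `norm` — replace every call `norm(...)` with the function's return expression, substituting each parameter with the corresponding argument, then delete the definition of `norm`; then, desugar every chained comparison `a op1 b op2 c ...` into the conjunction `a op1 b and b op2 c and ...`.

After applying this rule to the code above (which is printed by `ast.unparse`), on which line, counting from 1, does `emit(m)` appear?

Transformed code:
seq = (pos % pos + m) * (seq * seq % (seq * seq) + pos[29])
m = m // m - (pos % pos + pos)
m = record(19) % record(19) + (32 >= m) + (pos > m)
if 26 < pos and pos < seq:
    m = pos + 0
else:
    m = seq
if pos > seq:
    emit(m)

9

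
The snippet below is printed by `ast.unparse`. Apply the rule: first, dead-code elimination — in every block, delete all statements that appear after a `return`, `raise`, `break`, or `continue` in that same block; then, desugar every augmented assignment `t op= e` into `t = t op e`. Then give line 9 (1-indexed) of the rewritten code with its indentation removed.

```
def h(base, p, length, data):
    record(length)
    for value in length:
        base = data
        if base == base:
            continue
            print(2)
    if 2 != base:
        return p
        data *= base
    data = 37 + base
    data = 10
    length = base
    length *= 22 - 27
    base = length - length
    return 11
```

Transformed code:
def h(base, p, length, data):
    record(length)
    for value in length:
        base = data
        if base == base:
            continue
    if 2 != base:
        return p
    data = 37 + base
    data = 10
    length = base
    length = length * (22 - 27)
    base = length - length
    return 11

data = 37 + base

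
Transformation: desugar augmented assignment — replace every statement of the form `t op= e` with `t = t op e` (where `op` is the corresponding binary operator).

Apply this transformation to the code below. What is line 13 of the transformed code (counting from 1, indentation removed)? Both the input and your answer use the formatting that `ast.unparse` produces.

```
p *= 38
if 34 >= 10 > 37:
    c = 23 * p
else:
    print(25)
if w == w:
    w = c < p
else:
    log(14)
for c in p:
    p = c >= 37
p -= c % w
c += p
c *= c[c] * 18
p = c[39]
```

c = c + p

Transformed code:
p = p * 38
if 34 >= 10 > 37:
    c = 23 * p
else:
    print(25)
if w == w:
    w = c < p
else:
    log(14)
for c in p:
    p = c >= 37
p = p - c % w
c = c + p
c = c * (c[c] * 18)
p = c[39]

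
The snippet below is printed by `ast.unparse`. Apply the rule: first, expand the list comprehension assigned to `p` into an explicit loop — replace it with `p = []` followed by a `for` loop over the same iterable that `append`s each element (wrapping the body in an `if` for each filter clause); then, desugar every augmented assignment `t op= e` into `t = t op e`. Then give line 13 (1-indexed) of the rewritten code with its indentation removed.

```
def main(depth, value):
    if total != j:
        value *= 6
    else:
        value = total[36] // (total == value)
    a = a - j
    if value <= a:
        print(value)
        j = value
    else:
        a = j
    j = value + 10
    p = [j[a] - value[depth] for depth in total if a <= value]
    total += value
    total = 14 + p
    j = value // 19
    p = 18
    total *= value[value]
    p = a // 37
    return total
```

Transformed code:
def main(depth, value):
    if total != j:
        value = value * 6
    else:
        value = total[36] // (total == value)
    a = a - j
    if value <= a:
        print(value)
        j = value
    else:
        a = j
    j = value + 10
    p = []
    for depth in total:
        if a <= value:
            p.append(j[a] - value[depth])
    total = total + value
    total = 14 + p
    j = value // 19
    p = 18
    total = total * value[value]
    p = a // 37
    return total

p = []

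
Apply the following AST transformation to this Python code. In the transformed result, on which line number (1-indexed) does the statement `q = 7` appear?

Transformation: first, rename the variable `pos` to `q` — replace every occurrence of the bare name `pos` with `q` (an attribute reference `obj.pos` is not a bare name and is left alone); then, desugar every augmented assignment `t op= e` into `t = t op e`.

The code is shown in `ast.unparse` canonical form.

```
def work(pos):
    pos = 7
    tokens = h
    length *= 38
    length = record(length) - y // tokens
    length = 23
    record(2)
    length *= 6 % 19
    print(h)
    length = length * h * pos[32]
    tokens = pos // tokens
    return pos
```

2

Transformed code:
def work(q):
    q = 7
    tokens = h
    length = length * 38
    length = record(length) - y // tokens
    length = 23
    record(2)
    length = length * (6 % 19)
    print(h)
    length = length * h * q[32]
    tokens = q // tokens
    return q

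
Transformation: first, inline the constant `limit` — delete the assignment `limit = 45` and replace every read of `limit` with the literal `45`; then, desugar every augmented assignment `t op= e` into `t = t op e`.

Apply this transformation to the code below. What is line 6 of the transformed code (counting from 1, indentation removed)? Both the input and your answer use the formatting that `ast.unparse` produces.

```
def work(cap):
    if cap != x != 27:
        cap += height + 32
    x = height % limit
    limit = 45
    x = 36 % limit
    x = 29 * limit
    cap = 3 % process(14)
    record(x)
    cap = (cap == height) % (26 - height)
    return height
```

x = 29 * 45

Transformed code:
def work(cap):
    if cap != x != 27:
        cap = cap + (height + 32)
    x = height % 45
    x = 36 % 45
    x = 29 * 45
    cap = 3 % process(14)
    record(x)
    cap = (cap == height) % (26 - height)
    return height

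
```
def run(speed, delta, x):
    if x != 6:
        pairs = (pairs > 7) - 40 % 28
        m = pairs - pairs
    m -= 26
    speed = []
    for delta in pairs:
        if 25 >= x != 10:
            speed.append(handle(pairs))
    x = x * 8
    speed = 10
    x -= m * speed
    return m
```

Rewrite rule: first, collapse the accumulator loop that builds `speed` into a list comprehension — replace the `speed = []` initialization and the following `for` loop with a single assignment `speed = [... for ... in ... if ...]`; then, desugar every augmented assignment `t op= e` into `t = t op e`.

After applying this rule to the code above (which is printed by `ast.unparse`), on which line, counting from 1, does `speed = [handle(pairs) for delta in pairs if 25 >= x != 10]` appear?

6

Transformed code:
def run(speed, delta, x):
    if x != 6:
        pairs = (pairs > 7) - 40 % 28
        m = pairs - pairs
    m = m - 26
    speed = [handle(pairs) for delta in pairs if 25 >= x != 10]
    x = x * 8
    speed = 10
    x = x - m * speed
    return m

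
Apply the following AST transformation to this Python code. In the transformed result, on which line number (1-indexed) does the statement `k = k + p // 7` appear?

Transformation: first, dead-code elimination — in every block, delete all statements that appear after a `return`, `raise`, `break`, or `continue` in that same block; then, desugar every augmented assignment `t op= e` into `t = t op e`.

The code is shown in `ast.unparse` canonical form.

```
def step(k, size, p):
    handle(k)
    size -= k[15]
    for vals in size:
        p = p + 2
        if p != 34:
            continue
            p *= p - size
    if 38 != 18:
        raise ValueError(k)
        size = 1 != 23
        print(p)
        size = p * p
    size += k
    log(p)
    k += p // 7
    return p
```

12

Transformed code:
def step(k, size, p):
    handle(k)
    size = size - k[15]
    for vals in size:
        p = p + 2
        if p != 34:
            continue
    if 38 != 18:
        raise ValueError(k)
    size = size + k
    log(p)
    k = k + p // 7
    return p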